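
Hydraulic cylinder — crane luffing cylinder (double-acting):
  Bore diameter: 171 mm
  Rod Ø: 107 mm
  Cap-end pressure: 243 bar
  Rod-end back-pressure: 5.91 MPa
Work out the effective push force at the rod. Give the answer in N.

Cap-side area A_cap = π/4 × (171 mm)² = 22970 mm^2
Rod-side annular area A_ann = π/4 × (171² − 107²) = 13970 mm^2
Net thrust = P_cap·A_cap − P_rod·A_ann = 5.581e5 N − 82590 N

F ≈ 4.75e5 N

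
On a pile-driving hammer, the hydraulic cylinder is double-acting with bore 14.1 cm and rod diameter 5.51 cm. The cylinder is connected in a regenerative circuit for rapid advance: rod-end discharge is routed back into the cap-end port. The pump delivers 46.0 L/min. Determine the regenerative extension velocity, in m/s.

In regeneration the rod-end outflow joins the pump flow into the cap end, so the net volume the pump must supply per unit advance equals the rod cross-section area.
Rod cross-section A_rod = π/4 × (5.51 cm)² = 23.84 cm^2
v = Q_pump / A_rod

v ≈ 0.322 m/s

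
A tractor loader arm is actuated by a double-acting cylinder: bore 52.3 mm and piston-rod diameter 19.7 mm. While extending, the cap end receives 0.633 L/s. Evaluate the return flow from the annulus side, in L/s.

Cap-side area A_cap = π/4 × (52.3 mm)² = 2148 mm^2
Rod-side annular area A_ann = π/4 × (52.3² − 19.7²) = 1843 mm^2
Piston speed v = Q_in/A_cap; rod-end outflow Q_out = v × A_ann = Q_in × A_ann/A_cap.

Q_out ≈ 0.543 L/s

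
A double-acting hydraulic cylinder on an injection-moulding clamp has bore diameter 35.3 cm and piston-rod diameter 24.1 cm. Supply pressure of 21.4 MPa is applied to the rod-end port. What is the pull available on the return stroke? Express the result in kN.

F ≈ 1120 kN

Rod-side annular area A_ann = π/4 × (35.3² − 24.1²) = 522.5 cm^2
On retraction the pressure acts on the annular area (bore minus rod).
F = P × A_ann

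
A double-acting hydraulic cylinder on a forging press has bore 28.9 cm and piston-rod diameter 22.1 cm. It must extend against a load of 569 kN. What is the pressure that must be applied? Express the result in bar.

Cap-side area A_cap = π/4 × (28.9 cm)² = 656.0 cm^2
P = F / A = 569 kN / A

P ≈ 86.7 bar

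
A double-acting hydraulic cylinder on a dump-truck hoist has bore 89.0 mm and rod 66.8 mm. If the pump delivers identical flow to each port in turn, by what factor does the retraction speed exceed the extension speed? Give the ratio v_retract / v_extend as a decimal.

v_ret/v_ext ≈ 2.29

Cap-side area A_cap = π/4 × (89.0 mm)² = 6221 mm^2
Rod-side annular area A_ann = π/4 × (89.0² − 66.8²) = 2717 mm^2
For equal Q, v ∝ 1/A, so v_ret/v_ext = A_cap/A_ann.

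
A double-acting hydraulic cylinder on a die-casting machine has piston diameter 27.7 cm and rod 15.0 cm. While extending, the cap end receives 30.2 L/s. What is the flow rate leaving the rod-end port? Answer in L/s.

Q_out ≈ 21.3 L/s

Cap-side area A_cap = π/4 × (27.7 cm)² = 602.6 cm^2
Rod-side annular area A_ann = π/4 × (27.7² − 15.0²) = 425.9 cm^2
Piston speed v = Q_in/A_cap; rod-end outflow Q_out = v × A_ann = Q_in × A_ann/A_cap.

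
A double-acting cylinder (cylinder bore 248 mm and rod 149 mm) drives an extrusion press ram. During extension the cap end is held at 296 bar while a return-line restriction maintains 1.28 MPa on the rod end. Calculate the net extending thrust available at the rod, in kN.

F ≈ 1390 kN

Cap-side area A_cap = π/4 × (248 mm)² = 48310 mm^2
Rod-side annular area A_ann = π/4 × (248² − 149²) = 30870 mm^2
Net thrust = P_cap·A_cap − P_rod·A_ann = 1430 kN − 39.51 kN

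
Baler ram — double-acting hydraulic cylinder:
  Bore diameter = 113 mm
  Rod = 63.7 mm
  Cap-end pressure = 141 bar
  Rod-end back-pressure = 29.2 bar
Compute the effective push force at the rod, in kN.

F ≈ 121 kN

Cap-side area A_cap = π/4 × (113 mm)² = 10030 mm^2
Rod-side annular area A_ann = π/4 × (113² − 63.7²) = 6842 mm^2
Net thrust = P_cap·A_cap − P_rod·A_ann = 141.4 kN − 19.98 kN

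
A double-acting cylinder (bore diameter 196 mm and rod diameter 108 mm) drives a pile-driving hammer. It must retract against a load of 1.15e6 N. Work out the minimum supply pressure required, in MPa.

P ≈ 54.7 MPa

Rod-side annular area A_ann = π/4 × (196² − 108²) = 21010 mm^2
Retraction: pressure acts on the annular area.
P = F / A = 1.15e6 N / A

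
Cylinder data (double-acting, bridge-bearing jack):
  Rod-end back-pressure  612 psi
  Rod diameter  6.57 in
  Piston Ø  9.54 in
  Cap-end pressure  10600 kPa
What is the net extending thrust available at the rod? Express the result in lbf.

F ≈ 86900 lbf

Cap-side area A_cap = π/4 × (9.54 in)² = 71.48 in^2
Rod-side annular area A_ann = π/4 × (9.54² − 6.57²) = 37.58 in^2
Net thrust = P_cap·A_cap − P_rod·A_ann = 1.099e5 lbf − 23000 lbf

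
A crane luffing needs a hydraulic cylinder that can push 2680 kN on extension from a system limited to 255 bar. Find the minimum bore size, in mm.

D ≈ 366 mm

Extension force acts on the full piston face: F = P × (π/4)D².
D = √(4F / (πP)) = √(4 × 2680 kN / (π × 255 bar))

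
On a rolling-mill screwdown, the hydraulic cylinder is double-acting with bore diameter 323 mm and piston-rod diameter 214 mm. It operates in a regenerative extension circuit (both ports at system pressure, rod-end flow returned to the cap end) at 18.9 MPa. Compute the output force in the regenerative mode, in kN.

With equal pressure on both faces, forces on the annular region cancel; the net push is pressure × rod cross-section.
Rod cross-section A_rod = π/4 × (214 mm)² = 35970 mm^2
F = P × A_rod

F ≈ 680 kN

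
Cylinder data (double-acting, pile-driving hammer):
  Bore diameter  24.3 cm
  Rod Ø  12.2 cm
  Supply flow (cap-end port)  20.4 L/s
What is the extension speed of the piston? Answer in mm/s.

v ≈ 440 mm/s

Cap-side area A_cap = π/4 × (24.3 cm)² = 463.8 cm^2
v = Q / A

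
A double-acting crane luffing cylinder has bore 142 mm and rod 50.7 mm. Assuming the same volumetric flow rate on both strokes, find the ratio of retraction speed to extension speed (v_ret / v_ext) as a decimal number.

Cap-side area A_cap = π/4 × (142 mm)² = 15840 mm^2
Rod-side annular area A_ann = π/4 × (142² − 50.7²) = 13820 mm^2
For equal Q, v ∝ 1/A, so v_ret/v_ext = A_cap/A_ann.

v_ret/v_ext ≈ 1.15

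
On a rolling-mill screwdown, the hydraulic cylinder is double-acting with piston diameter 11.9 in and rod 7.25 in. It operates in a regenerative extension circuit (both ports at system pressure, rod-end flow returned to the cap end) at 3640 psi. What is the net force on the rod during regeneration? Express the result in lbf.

F ≈ 1.50e5 lbf

With equal pressure on both faces, forces on the annular region cancel; the net push is pressure × rod cross-section.
Rod cross-section A_rod = π/4 × (7.25 in)² = 41.28 in^2
F = P × A_rod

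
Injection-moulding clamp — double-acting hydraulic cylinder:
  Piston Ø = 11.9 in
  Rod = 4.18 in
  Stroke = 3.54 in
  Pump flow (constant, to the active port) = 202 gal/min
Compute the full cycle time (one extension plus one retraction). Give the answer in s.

Cap-side area A_cap = π/4 × (11.9 in)² = 111.2 in^2
Rod-side annular area A_ann = π/4 × (11.9² − 4.18²) = 97.50 in^2
t_ext = A_cap·L/Q = 0.5063 s
t_ret = A_ann·L/Q = 0.4438 s
t_cycle = t_ext + t_ret

t ≈ 0.950 s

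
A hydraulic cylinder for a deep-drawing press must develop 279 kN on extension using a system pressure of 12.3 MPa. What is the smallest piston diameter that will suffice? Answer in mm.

Extension force acts on the full piston face: F = P × (π/4)D².
D = √(4F / (πP)) = √(4 × 279 kN / (π × 12.3 MPa))

D ≈ 170 mm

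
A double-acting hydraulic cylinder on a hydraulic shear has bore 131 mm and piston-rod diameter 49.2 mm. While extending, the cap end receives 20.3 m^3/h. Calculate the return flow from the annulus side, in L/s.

Q_out ≈ 4.84 L/s

Cap-side area A_cap = π/4 × (131 mm)² = 13480 mm^2
Rod-side annular area A_ann = π/4 × (131² − 49.2²) = 11580 mm^2
Piston speed v = Q_in/A_cap; rod-end outflow Q_out = v × A_ann = Q_in × A_ann/A_cap.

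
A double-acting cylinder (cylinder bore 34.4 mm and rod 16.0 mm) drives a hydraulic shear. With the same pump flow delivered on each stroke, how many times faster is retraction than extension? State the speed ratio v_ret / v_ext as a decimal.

v_ret/v_ext ≈ 1.28

Cap-side area A_cap = π/4 × (34.4 mm)² = 929.4 mm^2
Rod-side annular area A_ann = π/4 × (34.4² − 16.0²) = 728.3 mm^2
For equal Q, v ∝ 1/A, so v_ret/v_ext = A_cap/A_ann.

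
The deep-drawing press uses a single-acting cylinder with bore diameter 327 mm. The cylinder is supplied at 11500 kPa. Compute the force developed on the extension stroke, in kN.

Cap-side area A_cap = π/4 × (327 mm)² = 83980 mm^2
F = P × A_cap = 11500 kPa × A_cap

F ≈ 966 kN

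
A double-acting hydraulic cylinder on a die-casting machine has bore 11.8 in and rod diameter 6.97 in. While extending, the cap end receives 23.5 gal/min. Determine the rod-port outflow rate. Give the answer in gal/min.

Q_out ≈ 15.3 gal/min

Cap-side area A_cap = π/4 × (11.8 in)² = 109.4 in^2
Rod-side annular area A_ann = π/4 × (11.8² − 6.97²) = 71.20 in^2
Piston speed v = Q_in/A_cap; rod-end outflow Q_out = v × A_ann = Q_in × A_ann/A_cap.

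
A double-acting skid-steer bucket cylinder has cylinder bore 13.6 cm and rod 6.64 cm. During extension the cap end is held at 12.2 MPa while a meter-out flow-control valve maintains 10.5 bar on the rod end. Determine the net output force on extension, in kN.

Cap-side area A_cap = π/4 × (13.6 cm)² = 145.3 cm^2
Rod-side annular area A_ann = π/4 × (13.6² − 6.64²) = 110.6 cm^2
Net thrust = P_cap·A_cap − P_rod·A_ann = 177.2 kN − 11.62 kN

F ≈ 166 kN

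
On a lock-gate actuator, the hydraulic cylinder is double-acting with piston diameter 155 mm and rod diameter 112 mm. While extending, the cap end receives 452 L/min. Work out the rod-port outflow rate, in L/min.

Q_out ≈ 216 L/min

Cap-side area A_cap = π/4 × (155 mm)² = 18870 mm^2
Rod-side annular area A_ann = π/4 × (155² − 112²) = 9017 mm^2
Piston speed v = Q_in/A_cap; rod-end outflow Q_out = v × A_ann = Q_in × A_ann/A_cap.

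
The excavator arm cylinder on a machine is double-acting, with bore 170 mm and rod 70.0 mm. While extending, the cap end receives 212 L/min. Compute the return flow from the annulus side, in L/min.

Q_out ≈ 176 L/min

Cap-side area A_cap = π/4 × (170 mm)² = 22700 mm^2
Rod-side annular area A_ann = π/4 × (170² − 70.0²) = 18850 mm^2
Piston speed v = Q_in/A_cap; rod-end outflow Q_out = v × A_ann = Q_in × A_ann/A_cap.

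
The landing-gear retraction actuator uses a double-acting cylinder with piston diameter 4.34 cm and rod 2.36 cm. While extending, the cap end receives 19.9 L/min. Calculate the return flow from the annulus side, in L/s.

Q_out ≈ 0.234 L/s

Cap-side area A_cap = π/4 × (4.34 cm)² = 14.79 cm^2
Rod-side annular area A_ann = π/4 × (4.34² − 2.36²) = 10.42 cm^2
Piston speed v = Q_in/A_cap; rod-end outflow Q_out = v × A_ann = Q_in × A_ann/A_cap.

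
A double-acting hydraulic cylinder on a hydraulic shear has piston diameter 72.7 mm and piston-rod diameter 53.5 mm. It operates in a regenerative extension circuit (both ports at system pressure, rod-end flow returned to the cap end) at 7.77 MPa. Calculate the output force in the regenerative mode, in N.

With equal pressure on both faces, forces on the annular region cancel; the net push is pressure × rod cross-section.
Rod cross-section A_rod = π/4 × (53.5 mm)² = 2248 mm^2
F = P × A_rod

F ≈ 17500 N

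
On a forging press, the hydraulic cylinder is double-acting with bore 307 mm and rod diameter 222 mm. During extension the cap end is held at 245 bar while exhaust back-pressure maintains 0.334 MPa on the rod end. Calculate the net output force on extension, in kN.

F ≈ 1800 kN

Cap-side area A_cap = π/4 × (307 mm)² = 74020 mm^2
Rod-side annular area A_ann = π/4 × (307² − 222²) = 35320 mm^2
Net thrust = P_cap·A_cap − P_rod·A_ann = 1814 kN − 11.80 kN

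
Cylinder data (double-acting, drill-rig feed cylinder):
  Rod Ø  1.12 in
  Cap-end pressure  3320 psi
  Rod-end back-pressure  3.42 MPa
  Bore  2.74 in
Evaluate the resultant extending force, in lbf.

F ≈ 17100 lbf

Cap-side area A_cap = π/4 × (2.74 in)² = 5.896 in^2
Rod-side annular area A_ann = π/4 × (2.74² − 1.12²) = 4.911 in^2
Net thrust = P_cap·A_cap − P_rod·A_ann = 19580 lbf − 2436 lbf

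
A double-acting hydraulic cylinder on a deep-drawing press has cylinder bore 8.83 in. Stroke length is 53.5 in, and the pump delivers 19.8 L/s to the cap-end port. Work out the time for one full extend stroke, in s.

t ≈ 2.71 s

Cap-side area A_cap = π/4 × (8.83 in)² = 61.24 in^2
Swept volume V = A × L; t = V / Q = A·L / Q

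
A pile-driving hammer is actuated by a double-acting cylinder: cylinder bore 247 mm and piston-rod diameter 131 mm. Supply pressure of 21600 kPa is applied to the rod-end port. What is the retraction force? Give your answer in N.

F ≈ 7.44e5 N

Rod-side annular area A_ann = π/4 × (247² − 131²) = 34440 mm^2
On retraction the pressure acts on the annular area (bore minus rod).
F = P × A_ann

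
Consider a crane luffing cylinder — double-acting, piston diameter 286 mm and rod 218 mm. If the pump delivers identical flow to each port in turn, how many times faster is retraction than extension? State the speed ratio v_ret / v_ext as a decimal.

v_ret/v_ext ≈ 2.39

Cap-side area A_cap = π/4 × (286 mm)² = 64240 mm^2
Rod-side annular area A_ann = π/4 × (286² − 218²) = 26920 mm^2
For equal Q, v ∝ 1/A, so v_ret/v_ext = A_cap/A_ann.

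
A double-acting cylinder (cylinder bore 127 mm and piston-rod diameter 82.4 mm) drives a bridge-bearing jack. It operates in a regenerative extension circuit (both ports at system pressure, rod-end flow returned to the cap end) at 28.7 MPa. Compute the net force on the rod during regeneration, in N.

F ≈ 1.53e5 N

With equal pressure on both faces, forces on the annular region cancel; the net push is pressure × rod cross-section.
Rod cross-section A_rod = π/4 × (82.4 mm)² = 5333 mm^2
F = P × A_rod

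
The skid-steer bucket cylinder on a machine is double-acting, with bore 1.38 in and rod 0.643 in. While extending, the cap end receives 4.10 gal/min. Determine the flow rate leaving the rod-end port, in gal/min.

Cap-side area A_cap = π/4 × (1.38 in)² = 1.496 in^2
Rod-side annular area A_ann = π/4 × (1.38² − 0.643²) = 1.171 in^2
Piston speed v = Q_in/A_cap; rod-end outflow Q_out = v × A_ann = Q_in × A_ann/A_cap.

Q_out ≈ 3.21 gal/min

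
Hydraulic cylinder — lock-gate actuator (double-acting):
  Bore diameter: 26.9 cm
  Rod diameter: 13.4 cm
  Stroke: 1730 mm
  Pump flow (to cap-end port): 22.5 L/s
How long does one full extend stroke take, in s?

Cap-side area A_cap = π/4 × (26.9 cm)² = 568.3 cm^2
Swept volume V = A × L; t = V / Q = A·L / Q

t ≈ 4.37 s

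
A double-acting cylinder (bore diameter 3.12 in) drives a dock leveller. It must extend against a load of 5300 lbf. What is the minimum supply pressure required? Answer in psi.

P ≈ 693 psi

Cap-side area A_cap = π/4 × (3.12 in)² = 7.645 in^2
P = F / A = 5300 lbf / A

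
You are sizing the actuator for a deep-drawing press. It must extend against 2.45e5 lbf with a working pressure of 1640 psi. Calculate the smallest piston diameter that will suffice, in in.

Extension force acts on the full piston face: F = P × (π/4)D².
D = √(4F / (πP)) = √(4 × 2.45e5 lbf / (π × 1640 psi))

D ≈ 13.8 in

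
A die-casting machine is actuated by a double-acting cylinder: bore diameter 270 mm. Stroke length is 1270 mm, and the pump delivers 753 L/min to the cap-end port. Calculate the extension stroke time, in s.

Cap-side area A_cap = π/4 × (270 mm)² = 57260 mm^2
Swept volume V = A × L; t = V / Q = A·L / Q

t ≈ 5.79 s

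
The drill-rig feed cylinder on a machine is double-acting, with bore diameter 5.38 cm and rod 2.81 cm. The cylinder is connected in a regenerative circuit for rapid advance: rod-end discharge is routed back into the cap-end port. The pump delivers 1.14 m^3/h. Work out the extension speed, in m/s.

v ≈ 0.511 m/s

In regeneration the rod-end outflow joins the pump flow into the cap end, so the net volume the pump must supply per unit advance equals the rod cross-section area.
Rod cross-section A_rod = π/4 × (2.81 cm)² = 6.202 cm^2
v = Q_pump / A_rod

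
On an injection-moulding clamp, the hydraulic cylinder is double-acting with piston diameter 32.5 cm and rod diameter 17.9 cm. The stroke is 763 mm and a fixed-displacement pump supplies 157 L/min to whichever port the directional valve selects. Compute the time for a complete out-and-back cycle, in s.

t ≈ 41.0 s

Cap-side area A_cap = π/4 × (32.5 cm)² = 829.6 cm^2
Rod-side annular area A_ann = π/4 × (32.5² − 17.9²) = 577.9 cm^2
t_ext = A_cap·L/Q = 24.19 s
t_ret = A_ann·L/Q = 16.85 s
t_cycle = t_ext + t_ret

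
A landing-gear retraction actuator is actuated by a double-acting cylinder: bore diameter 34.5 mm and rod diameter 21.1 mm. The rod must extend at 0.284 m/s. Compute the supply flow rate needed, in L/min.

Cap-side area A_cap = π/4 × (34.5 mm)² = 934.8 mm^2
Q = A × v

Q ≈ 15.9 L/min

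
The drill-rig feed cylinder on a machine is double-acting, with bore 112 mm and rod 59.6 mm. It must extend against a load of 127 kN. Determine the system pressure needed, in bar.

P ≈ 129 bar

Cap-side area A_cap = π/4 × (112 mm)² = 9852 mm^2
P = F / A = 127 kN / A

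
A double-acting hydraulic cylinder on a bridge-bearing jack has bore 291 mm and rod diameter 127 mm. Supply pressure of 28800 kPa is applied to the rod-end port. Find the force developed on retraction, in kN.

Rod-side annular area A_ann = π/4 × (291² − 127²) = 53840 mm^2
On retraction the pressure acts on the annular area (bore minus rod).
F = P × A_ann

F ≈ 1550 kN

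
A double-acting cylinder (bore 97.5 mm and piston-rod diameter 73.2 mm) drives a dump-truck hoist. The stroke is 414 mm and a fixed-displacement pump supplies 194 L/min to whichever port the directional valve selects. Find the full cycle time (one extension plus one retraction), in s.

t ≈ 1.37 s

Cap-side area A_cap = π/4 × (97.5 mm)² = 7466 mm^2
Rod-side annular area A_ann = π/4 × (97.5² − 73.2²) = 3258 mm^2
t_ext = A_cap·L/Q = 0.9560 s
t_ret = A_ann·L/Q = 0.4171 s
t_cycle = t_ext + t_ret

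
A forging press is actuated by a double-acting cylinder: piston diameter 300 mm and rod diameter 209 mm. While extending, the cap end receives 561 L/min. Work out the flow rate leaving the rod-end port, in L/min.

Q_out ≈ 289 L/min

Cap-side area A_cap = π/4 × (300 mm)² = 70690 mm^2
Rod-side annular area A_ann = π/4 × (300² − 209²) = 36380 mm^2
Piston speed v = Q_in/A_cap; rod-end outflow Q_out = v × A_ann = Q_in × A_ann/A_cap.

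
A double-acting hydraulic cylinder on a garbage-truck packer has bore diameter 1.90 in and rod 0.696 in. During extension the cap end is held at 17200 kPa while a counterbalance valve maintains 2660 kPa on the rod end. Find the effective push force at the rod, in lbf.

F ≈ 6130 lbf

Cap-side area A_cap = π/4 × (1.90 in)² = 2.835 in^2
Rod-side annular area A_ann = π/4 × (1.90² − 0.696²) = 2.455 in^2
Net thrust = P_cap·A_cap − P_rod·A_ann = 7073 lbf − 947.1 lbf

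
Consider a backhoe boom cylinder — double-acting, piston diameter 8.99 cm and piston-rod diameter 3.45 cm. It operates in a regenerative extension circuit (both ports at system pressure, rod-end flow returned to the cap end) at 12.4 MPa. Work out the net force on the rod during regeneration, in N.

With equal pressure on both faces, forces on the annular region cancel; the net push is pressure × rod cross-section.
Rod cross-section A_rod = π/4 × (3.45 cm)² = 9.348 cm^2
F = P × A_rod

F ≈ 11600 N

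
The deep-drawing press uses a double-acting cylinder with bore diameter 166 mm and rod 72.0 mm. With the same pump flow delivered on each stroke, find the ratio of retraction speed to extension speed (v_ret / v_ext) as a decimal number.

Cap-side area A_cap = π/4 × (166 mm)² = 21640 mm^2
Rod-side annular area A_ann = π/4 × (166² − 72.0²) = 17570 mm^2
For equal Q, v ∝ 1/A, so v_ret/v_ext = A_cap/A_ann.

v_ret/v_ext ≈ 1.23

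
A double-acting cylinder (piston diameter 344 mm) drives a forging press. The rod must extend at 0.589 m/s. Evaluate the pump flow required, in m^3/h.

Q ≈ 197 m^3/h

Cap-side area A_cap = π/4 × (344 mm)² = 92940 mm^2
Q = A × v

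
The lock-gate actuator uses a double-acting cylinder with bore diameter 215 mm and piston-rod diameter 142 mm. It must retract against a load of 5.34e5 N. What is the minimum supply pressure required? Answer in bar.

Rod-side annular area A_ann = π/4 × (215² − 142²) = 20470 mm^2
Retraction: pressure acts on the annular area.
P = F / A = 5.34e5 N / A

P ≈ 261 bar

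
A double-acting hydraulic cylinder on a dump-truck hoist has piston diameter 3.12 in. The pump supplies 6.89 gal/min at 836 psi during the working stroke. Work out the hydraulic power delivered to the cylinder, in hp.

Hydraulic power = P × Q

W ≈ 3.36 hp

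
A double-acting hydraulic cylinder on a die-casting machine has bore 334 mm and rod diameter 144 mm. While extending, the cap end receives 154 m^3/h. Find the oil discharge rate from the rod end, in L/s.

Q_out ≈ 34.8 L/s

Cap-side area A_cap = π/4 × (334 mm)² = 87620 mm^2
Rod-side annular area A_ann = π/4 × (334² − 144²) = 71330 mm^2
Piston speed v = Q_in/A_cap; rod-end outflow Q_out = v × A_ann = Q_in × A_ann/A_cap.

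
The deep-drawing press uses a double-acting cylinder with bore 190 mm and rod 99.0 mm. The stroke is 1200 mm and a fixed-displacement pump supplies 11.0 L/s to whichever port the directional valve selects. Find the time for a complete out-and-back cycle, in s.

Cap-side area A_cap = π/4 × (190 mm)² = 28350 mm^2
Rod-side annular area A_ann = π/4 × (190² − 99.0²) = 20660 mm^2
t_ext = A_cap·L/Q = 3.093 s
t_ret = A_ann·L/Q = 2.253 s
t_cycle = t_ext + t_ret

t ≈ 5.35 s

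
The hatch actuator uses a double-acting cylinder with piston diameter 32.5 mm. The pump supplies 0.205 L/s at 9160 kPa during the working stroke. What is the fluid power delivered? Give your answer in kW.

W ≈ 1.88 kW

Hydraulic power = P × Q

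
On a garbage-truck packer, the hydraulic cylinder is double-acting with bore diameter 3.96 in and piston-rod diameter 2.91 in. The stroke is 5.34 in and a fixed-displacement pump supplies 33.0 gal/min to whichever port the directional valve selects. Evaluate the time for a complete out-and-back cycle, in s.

t ≈ 0.756 s

Cap-side area A_cap = π/4 × (3.96 in)² = 12.32 in^2
Rod-side annular area A_ann = π/4 × (3.96² − 2.91²) = 5.665 in^2
t_ext = A_cap·L/Q = 0.5177 s
t_ret = A_ann·L/Q = 0.2381 s
t_cycle = t_ext + t_ret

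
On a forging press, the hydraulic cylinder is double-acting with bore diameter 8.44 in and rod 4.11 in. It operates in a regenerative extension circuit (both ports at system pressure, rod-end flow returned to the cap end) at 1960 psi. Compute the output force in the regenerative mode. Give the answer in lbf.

F ≈ 26000 lbf

With equal pressure on both faces, forces on the annular region cancel; the net push is pressure × rod cross-section.
Rod cross-section A_rod = π/4 × (4.11 in)² = 13.27 in^2
F = P × A_rod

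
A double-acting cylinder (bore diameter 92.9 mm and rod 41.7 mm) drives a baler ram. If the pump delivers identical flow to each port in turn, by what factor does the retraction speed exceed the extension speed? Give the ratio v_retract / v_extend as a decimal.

Cap-side area A_cap = π/4 × (92.9 mm)² = 6778 mm^2
Rod-side annular area A_ann = π/4 × (92.9² − 41.7²) = 5413 mm^2
For equal Q, v ∝ 1/A, so v_ret/v_ext = A_cap/A_ann.

v_ret/v_ext ≈ 1.25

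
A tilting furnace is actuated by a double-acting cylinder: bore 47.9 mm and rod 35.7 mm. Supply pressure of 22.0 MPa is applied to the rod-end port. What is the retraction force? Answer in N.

F ≈ 17600 N

Rod-side annular area A_ann = π/4 × (47.9² − 35.7²) = 801.0 mm^2
On retraction the pressure acts on the annular area (bore minus rod).
F = P × A_ann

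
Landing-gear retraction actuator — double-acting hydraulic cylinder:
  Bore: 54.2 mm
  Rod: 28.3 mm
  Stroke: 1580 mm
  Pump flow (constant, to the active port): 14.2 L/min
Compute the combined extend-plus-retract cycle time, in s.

t ≈ 26.6 s

Cap-side area A_cap = π/4 × (54.2 mm)² = 2307 mm^2
Rod-side annular area A_ann = π/4 × (54.2² − 28.3²) = 1678 mm^2
t_ext = A_cap·L/Q = 15.40 s
t_ret = A_ann·L/Q = 11.20 s
t_cycle = t_ext + t_ret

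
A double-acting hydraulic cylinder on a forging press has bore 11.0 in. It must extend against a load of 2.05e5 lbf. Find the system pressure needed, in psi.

P ≈ 2160 psi

Cap-side area A_cap = π/4 × (11.0 in)² = 95.03 in^2
P = F / A = 2.05e5 lbf / A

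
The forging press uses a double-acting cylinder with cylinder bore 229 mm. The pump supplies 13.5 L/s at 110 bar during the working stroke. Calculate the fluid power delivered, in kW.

Hydraulic power = P × Q

W ≈ 148 kW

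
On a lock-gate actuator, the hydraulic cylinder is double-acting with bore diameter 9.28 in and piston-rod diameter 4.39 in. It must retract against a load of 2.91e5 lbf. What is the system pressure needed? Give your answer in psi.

P ≈ 5540 psi

Rod-side annular area A_ann = π/4 × (9.28² − 4.39²) = 52.50 in^2
Retraction: pressure acts on the annular area.
P = F / A = 2.91e5 lbf / A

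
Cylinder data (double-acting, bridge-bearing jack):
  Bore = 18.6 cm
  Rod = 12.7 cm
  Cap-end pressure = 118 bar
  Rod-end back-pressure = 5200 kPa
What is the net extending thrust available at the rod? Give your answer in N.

F ≈ 2.45e5 N

Cap-side area A_cap = π/4 × (18.6 cm)² = 271.7 cm^2
Rod-side annular area A_ann = π/4 × (18.6² − 12.7²) = 145.0 cm^2
Net thrust = P_cap·A_cap − P_rod·A_ann = 3.206e5 N − 75420 N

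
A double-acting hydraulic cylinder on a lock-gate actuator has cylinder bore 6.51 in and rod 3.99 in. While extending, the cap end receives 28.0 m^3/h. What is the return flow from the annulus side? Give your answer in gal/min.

Cap-side area A_cap = π/4 × (6.51 in)² = 33.29 in^2
Rod-side annular area A_ann = π/4 × (6.51² − 3.99²) = 20.78 in^2
Piston speed v = Q_in/A_cap; rod-end outflow Q_out = v × A_ann = Q_in × A_ann/A_cap.

Q_out ≈ 77.0 gal/min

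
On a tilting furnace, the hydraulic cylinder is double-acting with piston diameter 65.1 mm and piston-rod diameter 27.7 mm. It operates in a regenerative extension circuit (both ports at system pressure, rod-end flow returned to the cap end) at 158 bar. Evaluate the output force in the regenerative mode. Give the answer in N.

With equal pressure on both faces, forces on the annular region cancel; the net push is pressure × rod cross-section.
Rod cross-section A_rod = π/4 × (27.7 mm)² = 602.6 mm^2
F = P × A_rod

F ≈ 9520 N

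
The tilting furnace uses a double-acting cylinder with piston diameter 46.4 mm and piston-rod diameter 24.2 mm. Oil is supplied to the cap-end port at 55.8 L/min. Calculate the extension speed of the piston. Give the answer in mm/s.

Cap-side area A_cap = π/4 × (46.4 mm)² = 1691 mm^2
v = Q / A

v ≈ 550 mm/s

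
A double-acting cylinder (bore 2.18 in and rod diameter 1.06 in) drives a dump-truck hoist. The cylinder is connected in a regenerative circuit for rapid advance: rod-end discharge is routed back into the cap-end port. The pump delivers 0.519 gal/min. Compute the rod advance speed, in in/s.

v ≈ 2.26 in/s

In regeneration the rod-end outflow joins the pump flow into the cap end, so the net volume the pump must supply per unit advance equals the rod cross-section area.
Rod cross-section A_rod = π/4 × (1.06 in)² = 0.8825 in^2
v = Q_pump / A_rod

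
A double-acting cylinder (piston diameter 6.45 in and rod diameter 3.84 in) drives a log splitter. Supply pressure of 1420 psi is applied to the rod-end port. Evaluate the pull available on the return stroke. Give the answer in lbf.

Rod-side annular area A_ann = π/4 × (6.45² − 3.84²) = 21.09 in^2
On retraction the pressure acts on the annular area (bore minus rod).
F = P × A_ann

F ≈ 30000 lbf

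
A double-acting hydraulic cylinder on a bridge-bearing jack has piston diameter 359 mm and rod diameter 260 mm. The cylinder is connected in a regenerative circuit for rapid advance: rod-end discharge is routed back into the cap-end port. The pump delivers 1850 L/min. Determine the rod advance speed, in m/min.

v ≈ 34.8 m/min

In regeneration the rod-end outflow joins the pump flow into the cap end, so the net volume the pump must supply per unit advance equals the rod cross-section area.
Rod cross-section A_rod = π/4 × (260 mm)² = 53090 mm^2
v = Q_pump / A_rod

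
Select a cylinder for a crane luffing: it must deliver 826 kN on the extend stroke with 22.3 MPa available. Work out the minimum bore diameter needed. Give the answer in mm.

D ≈ 217 mm

Extension force acts on the full piston face: F = P × (π/4)D².
D = √(4F / (πP)) = √(4 × 826 kN / (π × 22.3 MPa))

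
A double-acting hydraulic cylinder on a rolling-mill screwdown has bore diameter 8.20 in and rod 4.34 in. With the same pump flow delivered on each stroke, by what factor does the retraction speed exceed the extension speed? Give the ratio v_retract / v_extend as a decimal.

Cap-side area A_cap = π/4 × (8.20 in)² = 52.81 in^2
Rod-side annular area A_ann = π/4 × (8.20² − 4.34²) = 38.02 in^2
For equal Q, v ∝ 1/A, so v_ret/v_ext = A_cap/A_ann.

v_ret/v_ext ≈ 1.39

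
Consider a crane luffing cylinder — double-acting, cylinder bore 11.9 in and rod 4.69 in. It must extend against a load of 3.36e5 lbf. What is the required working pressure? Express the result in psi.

P ≈ 3020 psi

Cap-side area A_cap = π/4 × (11.9 in)² = 111.2 in^2
P = F / A = 3.36e5 lbf / A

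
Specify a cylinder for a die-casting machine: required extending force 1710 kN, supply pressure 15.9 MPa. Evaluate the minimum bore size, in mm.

Extension force acts on the full piston face: F = P × (π/4)D².
D = √(4F / (πP)) = √(4 × 1710 kN / (π × 15.9 MPa))

D ≈ 370 mm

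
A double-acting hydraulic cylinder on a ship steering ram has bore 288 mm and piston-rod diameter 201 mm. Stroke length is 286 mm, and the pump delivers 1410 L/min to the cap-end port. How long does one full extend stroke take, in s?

Cap-side area A_cap = π/4 × (288 mm)² = 65140 mm^2
Swept volume V = A × L; t = V / Q = A·L / Q

t ≈ 0.793 s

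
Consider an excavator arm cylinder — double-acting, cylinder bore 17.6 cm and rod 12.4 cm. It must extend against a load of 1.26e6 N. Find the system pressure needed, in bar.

Cap-side area A_cap = π/4 × (17.6 cm)² = 243.3 cm^2
P = F / A = 1.26e6 N / A

P ≈ 518 bar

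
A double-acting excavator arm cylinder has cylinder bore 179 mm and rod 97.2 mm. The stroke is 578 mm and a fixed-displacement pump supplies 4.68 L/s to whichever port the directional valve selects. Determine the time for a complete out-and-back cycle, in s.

Cap-side area A_cap = π/4 × (179 mm)² = 25160 mm^2
Rod-side annular area A_ann = π/4 × (179² − 97.2²) = 17740 mm^2
t_ext = A_cap·L/Q = 3.108 s
t_ret = A_ann·L/Q = 2.192 s
t_cycle = t_ext + t_ret

t ≈ 5.30 s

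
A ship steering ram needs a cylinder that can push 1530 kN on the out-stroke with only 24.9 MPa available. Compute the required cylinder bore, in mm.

D ≈ 280 mm

Extension force acts on the full piston face: F = P × (π/4)D².
D = √(4F / (πP)) = √(4 × 1530 kN / (π × 24.9 MPa))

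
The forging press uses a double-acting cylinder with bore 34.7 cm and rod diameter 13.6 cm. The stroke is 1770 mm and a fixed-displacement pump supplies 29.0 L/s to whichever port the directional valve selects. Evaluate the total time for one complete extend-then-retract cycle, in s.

Cap-side area A_cap = π/4 × (34.7 cm)² = 945.7 cm^2
Rod-side annular area A_ann = π/4 × (34.7² − 13.6²) = 800.4 cm^2
t_ext = A_cap·L/Q = 5.772 s
t_ret = A_ann·L/Q = 4.885 s
t_cycle = t_ext + t_ret

t ≈ 10.7 s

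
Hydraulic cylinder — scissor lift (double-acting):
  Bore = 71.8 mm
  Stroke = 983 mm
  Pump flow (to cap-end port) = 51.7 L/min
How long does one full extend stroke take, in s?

t ≈ 4.62 s

Cap-side area A_cap = π/4 × (71.8 mm)² = 4049 mm^2
Swept volume V = A × L; t = V / Q = A·L / Q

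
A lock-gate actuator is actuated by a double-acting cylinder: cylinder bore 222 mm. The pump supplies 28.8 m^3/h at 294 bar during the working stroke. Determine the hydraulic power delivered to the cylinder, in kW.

Hydraulic power = P × Q

W ≈ 235 kW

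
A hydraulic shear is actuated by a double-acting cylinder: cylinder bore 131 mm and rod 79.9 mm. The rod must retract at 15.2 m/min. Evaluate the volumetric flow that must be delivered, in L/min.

Q ≈ 129 L/min

Rod-side annular area A_ann = π/4 × (131² − 79.9²) = 8464 mm^2
Q = A × v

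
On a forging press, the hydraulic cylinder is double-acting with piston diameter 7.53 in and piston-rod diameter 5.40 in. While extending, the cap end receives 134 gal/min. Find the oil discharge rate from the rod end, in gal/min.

Cap-side area A_cap = π/4 × (7.53 in)² = 44.53 in^2
Rod-side annular area A_ann = π/4 × (7.53² − 5.40²) = 21.63 in^2
Piston speed v = Q_in/A_cap; rod-end outflow Q_out = v × A_ann = Q_in × A_ann/A_cap.

Q_out ≈ 65.1 gal/min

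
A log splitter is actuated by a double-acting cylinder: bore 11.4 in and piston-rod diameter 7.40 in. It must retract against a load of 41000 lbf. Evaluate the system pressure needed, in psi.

P ≈ 694 psi

Rod-side annular area A_ann = π/4 × (11.4² − 7.40²) = 59.06 in^2
Retraction: pressure acts on the annular area.
P = F / A = 41000 lbf / A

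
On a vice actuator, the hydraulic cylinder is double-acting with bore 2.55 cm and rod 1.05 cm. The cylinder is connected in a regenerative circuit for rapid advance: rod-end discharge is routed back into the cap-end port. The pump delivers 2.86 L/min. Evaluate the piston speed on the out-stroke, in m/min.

In regeneration the rod-end outflow joins the pump flow into the cap end, so the net volume the pump must supply per unit advance equals the rod cross-section area.
Rod cross-section A_rod = π/4 × (1.05 cm)² = 0.8659 cm^2
v = Q_pump / A_rod

v ≈ 33.0 m/min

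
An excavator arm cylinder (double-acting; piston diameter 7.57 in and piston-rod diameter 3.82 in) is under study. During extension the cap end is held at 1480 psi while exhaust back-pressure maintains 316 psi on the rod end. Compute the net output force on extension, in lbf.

F ≈ 56000 lbf

Cap-side area A_cap = π/4 × (7.57 in)² = 45.01 in^2
Rod-side annular area A_ann = π/4 × (7.57² − 3.82²) = 33.55 in^2
Net thrust = P_cap·A_cap − P_rod·A_ann = 66610 lbf − 10600 lbf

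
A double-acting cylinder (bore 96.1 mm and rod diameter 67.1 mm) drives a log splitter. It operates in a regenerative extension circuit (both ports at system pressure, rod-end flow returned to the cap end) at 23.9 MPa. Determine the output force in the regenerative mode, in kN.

F ≈ 84.5 kN

With equal pressure on both faces, forces on the annular region cancel; the net push is pressure × rod cross-section.
Rod cross-section A_rod = π/4 × (67.1 mm)² = 3536 mm^2
F = P × A_rod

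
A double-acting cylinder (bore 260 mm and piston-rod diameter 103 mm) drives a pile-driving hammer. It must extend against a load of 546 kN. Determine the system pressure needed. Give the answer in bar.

P ≈ 103 bar

Cap-side area A_cap = π/4 × (260 mm)² = 53090 mm^2
P = F / A = 546 kN / A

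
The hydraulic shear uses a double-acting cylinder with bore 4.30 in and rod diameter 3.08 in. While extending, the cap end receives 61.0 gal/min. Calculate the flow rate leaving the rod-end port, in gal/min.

Cap-side area A_cap = π/4 × (4.30 in)² = 14.52 in^2
Rod-side annular area A_ann = π/4 × (4.30² − 3.08²) = 7.071 in^2
Piston speed v = Q_in/A_cap; rod-end outflow Q_out = v × A_ann = Q_in × A_ann/A_cap.

Q_out ≈ 29.7 gal/min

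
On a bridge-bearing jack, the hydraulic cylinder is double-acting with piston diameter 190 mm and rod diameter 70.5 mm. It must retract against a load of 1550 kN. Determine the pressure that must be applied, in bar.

Rod-side annular area A_ann = π/4 × (190² − 70.5²) = 24450 mm^2
Retraction: pressure acts on the annular area.
P = F / A = 1550 kN / A

P ≈ 634 bar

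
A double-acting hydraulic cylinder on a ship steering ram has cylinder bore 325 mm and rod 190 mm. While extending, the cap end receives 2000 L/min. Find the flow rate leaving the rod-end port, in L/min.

Cap-side area A_cap = π/4 × (325 mm)² = 82960 mm^2
Rod-side annular area A_ann = π/4 × (325² − 190²) = 54600 mm^2
Piston speed v = Q_in/A_cap; rod-end outflow Q_out = v × A_ann = Q_in × A_ann/A_cap.

Q_out ≈ 1320 L/min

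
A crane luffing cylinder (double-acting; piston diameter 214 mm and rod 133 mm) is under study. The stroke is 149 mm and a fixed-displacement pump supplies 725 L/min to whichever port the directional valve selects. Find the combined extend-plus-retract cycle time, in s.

Cap-side area A_cap = π/4 × (214 mm)² = 35970 mm^2
Rod-side annular area A_ann = π/4 × (214² − 133²) = 22080 mm^2
t_ext = A_cap·L/Q = 0.4435 s
t_ret = A_ann·L/Q = 0.2722 s
t_cycle = t_ext + t_ret

t ≈ 0.716 s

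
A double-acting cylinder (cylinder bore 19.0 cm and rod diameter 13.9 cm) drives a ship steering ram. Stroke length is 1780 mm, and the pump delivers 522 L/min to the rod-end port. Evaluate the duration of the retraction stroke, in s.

t ≈ 2.70 s

Rod-side annular area A_ann = π/4 × (19.0² − 13.9²) = 131.8 cm^2
Swept volume V = A × L; t = V / Q = A·L / Q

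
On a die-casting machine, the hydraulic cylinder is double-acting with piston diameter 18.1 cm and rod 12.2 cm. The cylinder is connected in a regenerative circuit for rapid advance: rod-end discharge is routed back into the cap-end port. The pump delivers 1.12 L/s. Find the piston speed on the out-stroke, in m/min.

v ≈ 5.75 m/min

In regeneration the rod-end outflow joins the pump flow into the cap end, so the net volume the pump must supply per unit advance equals the rod cross-section area.
Rod cross-section A_rod = π/4 × (12.2 cm)² = 116.9 cm^2
v = Q_pump / A_rod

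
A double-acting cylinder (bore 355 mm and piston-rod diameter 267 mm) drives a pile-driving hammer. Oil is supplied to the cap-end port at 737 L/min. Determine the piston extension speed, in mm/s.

Cap-side area A_cap = π/4 × (355 mm)² = 98980 mm^2
v = Q / A

v ≈ 124 mm/s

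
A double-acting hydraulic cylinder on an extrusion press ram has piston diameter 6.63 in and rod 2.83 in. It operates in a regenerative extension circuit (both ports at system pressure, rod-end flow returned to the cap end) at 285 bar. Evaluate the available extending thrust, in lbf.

F ≈ 26000 lbf

With equal pressure on both faces, forces on the annular region cancel; the net push is pressure × rod cross-section.
Rod cross-section A_rod = π/4 × (2.83 in)² = 6.290 in^2
F = P × A_rod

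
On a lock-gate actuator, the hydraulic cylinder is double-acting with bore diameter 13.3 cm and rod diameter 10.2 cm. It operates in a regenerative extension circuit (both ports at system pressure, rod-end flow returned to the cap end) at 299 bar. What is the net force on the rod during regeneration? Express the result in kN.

F ≈ 244 kN

With equal pressure on both faces, forces on the annular region cancel; the net push is pressure × rod cross-section.
Rod cross-section A_rod = π/4 × (10.2 cm)² = 81.71 cm^2
F = P × A_rod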